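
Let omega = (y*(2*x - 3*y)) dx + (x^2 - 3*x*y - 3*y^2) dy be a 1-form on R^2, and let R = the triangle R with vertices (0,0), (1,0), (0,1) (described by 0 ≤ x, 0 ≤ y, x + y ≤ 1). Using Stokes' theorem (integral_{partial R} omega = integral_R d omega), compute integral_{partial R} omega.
integral_(partial R) omega = 1/2

Stokes: integral_partial_R omega = integral_R d omega with d omega = (∂Q/∂x - ∂P/∂y) dx ∧ dy.
  ∂Q/∂x = 2*x - 3*y
  ∂P/∂y = 2*x - 6*y
  integrand = ∂Q/∂x - ∂P/∂y = 3*y.
Integrating over R: integral_0^1 integral_0^{1-x} (3*y) dy dx = 1/2.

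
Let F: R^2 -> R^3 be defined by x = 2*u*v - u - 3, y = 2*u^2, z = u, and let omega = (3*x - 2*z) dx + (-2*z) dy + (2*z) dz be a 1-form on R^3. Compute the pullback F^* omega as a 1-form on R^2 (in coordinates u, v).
F^* omega = (-8*u^2 + 12*u*v^2 - 16*u*v + 7*u - 18*v + 9) du + (2*u*(6*u*v - 5*u - 9)) dv

Using F^*(f dg) = (f ∘ F) d(g ∘ F), substitute each coordinate x_i by F_i(u, v) in f_i, and replace dx_i by d F_i = (∂F_i/∂u) du + (∂F_i/∂v) dv.
  For the x component: f_1(F) = 6*u*v - 5*u - 9; d F_1 = (2*v - 1) du + (2*u) dv
  For the y component: f_2(F) = -2*u; d F_2 = (4*u) du + (0) dv
  For the z component: f_3(F) = 2*u; d F_3 = (1) du + (0) dv
Combining and collecting du, dv coefficients:
  coeff of du: -8*u^2 + 12*u*v^2 - 16*u*v + 7*u - 18*v + 9
  coeff of dv: 2*u*(6*u*v - 5*u - 9)
F^* omega = (-8*u^2 + 12*u*v^2 - 16*u*v + 7*u - 18*v + 9) du + (2*u*(6*u*v - 5*u - 9)) dv.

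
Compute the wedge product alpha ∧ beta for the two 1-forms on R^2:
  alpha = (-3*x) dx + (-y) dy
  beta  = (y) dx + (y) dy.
alpha ∧ beta = (y*(-3*x + y)) dx ∧ dy

Distribute the wedge, using dx_i ∧ dx_j = -dx_j ∧ dx_i and dx_i ∧ dx_i = 0. For each pair (i, j) with i < j, the coefficient of dx_i ∧ dx_j in alpha ∧ beta is (alpha_i * beta_j - alpha_j * beta_i). Collecting: alpha ∧ beta = (y*(-3*x + y)) dx ∧ dy.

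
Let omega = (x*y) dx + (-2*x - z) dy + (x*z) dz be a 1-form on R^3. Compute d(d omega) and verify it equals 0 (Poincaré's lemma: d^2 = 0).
d(d omega) = 0

Step 1: d omega = sum_{i<j} (∂f_j/∂x_i - ∂f_i/∂x_j) dx_i ∧ dx_j:
  coeff of dx ∧ dy: -x - 2
  coeff of dx ∧ dz: z
  coeff of dy ∧ dz: 1
Step 2: Apply d again to each 2-form coefficient. The only possible 3-form in R^3 is dx ∧ dy ∧ dz, with coefficient
  ∂(coeff of dy∧dz)/∂x - ∂(coeff of dx∧dz)/∂y + ∂(coeff of dx∧dy)/∂z
  = ∂/∂x (1) - ∂/∂y (z) + ∂/∂z (-x - 2).
Each of these terms simplifies to sums of mixed partials that cancel in pairs. The result is 0 (by equality of mixed partials for smooth functions — Schwarz / Clairaut).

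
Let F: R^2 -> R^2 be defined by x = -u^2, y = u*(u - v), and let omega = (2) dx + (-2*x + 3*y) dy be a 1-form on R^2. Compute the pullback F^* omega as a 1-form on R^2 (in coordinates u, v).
F^* omega = (u*(10*u^2 - 11*u*v + 3*v^2 - 4)) du + (u^2*(-5*u + 3*v)) dv

Using F^*(f dg) = (f ∘ F) d(g ∘ F), substitute each coordinate x_i by F_i(u, v) in f_i, and replace dx_i by d F_i = (∂F_i/∂u) du + (∂F_i/∂v) dv.
  For the x component: f_1(F) = 2; d F_1 = (-2*u) du + (0) dv
  For the y component: f_2(F) = u*(5*u - 3*v); d F_2 = (2*u - v) du + (-u) dv
Combining and collecting du, dv coefficients:
  coeff of du: u*(10*u^2 - 11*u*v + 3*v^2 - 4)
  coeff of dv: u^2*(-5*u + 3*v)
F^* omega = (u*(10*u^2 - 11*u*v + 3*v^2 - 4)) du + (u^2*(-5*u + 3*v)) dv.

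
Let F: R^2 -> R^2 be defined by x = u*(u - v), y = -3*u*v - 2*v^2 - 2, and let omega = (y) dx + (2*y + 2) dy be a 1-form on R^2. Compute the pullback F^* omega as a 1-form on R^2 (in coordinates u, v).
F^* omega = (-6*u^2*v + 17*u*v^2 - 4*u + 14*v^3 + 8*v) du + (21*u^2*v + 38*u*v^2 + 8*u + 16*v^3 + 8*v) dv

Using F^*(f dg) = (f ∘ F) d(g ∘ F), substitute each coordinate x_i by F_i(u, v) in f_i, and replace dx_i by d F_i = (∂F_i/∂u) du + (∂F_i/∂v) dv.
  For the x component: f_1(F) = -3*u*v - 2*v^2 - 2; d F_1 = (2*u - v) du + (-u) dv
  For the y component: f_2(F) = -6*u*v - 4*v^2 - 2; d F_2 = (-3*v) du + (-3*u - 4*v) dv
Combining and collecting du, dv coefficients:
  coeff of du: -6*u^2*v + 17*u*v^2 - 4*u + 14*v^3 + 8*v
  coeff of dv: 21*u^2*v + 38*u*v^2 + 8*u + 16*v^3 + 8*v
F^* omega = (-6*u^2*v + 17*u*v^2 - 4*u + 14*v^3 + 8*v) du + (21*u^2*v + 38*u*v^2 + 8*u + 16*v^3 + 8*v) dv.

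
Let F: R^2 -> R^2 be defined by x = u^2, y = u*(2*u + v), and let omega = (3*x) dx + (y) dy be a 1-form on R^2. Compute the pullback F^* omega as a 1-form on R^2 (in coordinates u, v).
F^* omega = (u*(14*u^2 + 6*u*v + v^2)) du + (u^2*(2*u + v)) dv

Using F^*(f dg) = (f ∘ F) d(g ∘ F), substitute each coordinate x_i by F_i(u, v) in f_i, and replace dx_i by d F_i = (∂F_i/∂u) du + (∂F_i/∂v) dv.
  For the x component: f_1(F) = 3*u^2; d F_1 = (2*u) du + (0) dv
  For the y component: f_2(F) = u*(2*u + v); d F_2 = (4*u + v) du + (u) dv
Combining and collecting du, dv coefficients:
  coeff of du: u*(14*u^2 + 6*u*v + v^2)
  coeff of dv: u^2*(2*u + v)
F^* omega = (u*(14*u^2 + 6*u*v + v^2)) du + (u^2*(2*u + v)) dv.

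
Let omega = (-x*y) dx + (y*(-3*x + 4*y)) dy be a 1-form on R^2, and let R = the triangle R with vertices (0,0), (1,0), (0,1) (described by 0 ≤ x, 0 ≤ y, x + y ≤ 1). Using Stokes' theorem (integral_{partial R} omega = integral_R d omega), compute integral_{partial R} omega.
integral_(partial R) omega = -1/3

Stokes: integral_partial_R omega = integral_R d omega with d omega = (∂Q/∂x - ∂P/∂y) dx ∧ dy.
  ∂Q/∂x = -3*y
  ∂P/∂y = -x
  integrand = ∂Q/∂x - ∂P/∂y = x - 3*y.
Integrating over R: integral_0^1 integral_0^{1-x} (x - 3*y) dy dx = -1/3.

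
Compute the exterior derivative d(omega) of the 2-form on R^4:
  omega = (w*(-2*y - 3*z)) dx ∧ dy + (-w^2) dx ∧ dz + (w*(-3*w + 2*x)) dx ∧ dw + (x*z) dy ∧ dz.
d(omega) = (-3*w + z) dx ∧ dy ∧ dz + (-2*y - 3*z) dx ∧ dy ∧ dw + (-2*w) dx ∧ dz ∧ dw

For a 2-form omega = sum_{i<j} g_{ij} dx_i ∧ dx_j, the exterior derivative is
  d(omega) = sum_{i<j} d(g_{ij}) ∧ dx_i ∧ dx_j = sum_{i<j, k} (∂g_{ij}/∂x_k) dx_k ∧ dx_i ∧ dx_j.
Expand each term, using dx_k ∧ dx_i ∧ dx_j = sgn(permutation) dx_{(a)} ∧ dx_{(b)} ∧ dx_{(c)} with (a < b < c) sorted:
  d(w*(-2*y - 3*z)) includes (∂/∂z)(w*(-2*y - 3*z)) dz = (-3*w) dz, which multiplied by dx ∧ dy gives (-3*w) dx ∧ dy ∧ dz
  d(w*(-2*y - 3*z)) includes (∂/∂w)(w*(-2*y - 3*z)) dw = (-2*y - 3*z) dw, which multiplied by dx ∧ dy gives (-2*y - 3*z) dx ∧ dy ∧ dw
  d(-w^2) includes (∂/∂w)(-w^2) dw = (-2*w) dw, which multiplied by dx ∧ dz gives (-2*w) dx ∧ dz ∧ dw
  d(x*z) includes (∂/∂x)(x*z) dx = (z) dx, which multiplied by dy ∧ dz gives (z) dx ∧ dy ∧ dz
Collecting like 3-forms: d(omega) = (-3*w + z) dx ∧ dy ∧ dz + (-2*y - 3*z) dx ∧ dy ∧ dw + (-2*w) dx ∧ dz ∧ dw.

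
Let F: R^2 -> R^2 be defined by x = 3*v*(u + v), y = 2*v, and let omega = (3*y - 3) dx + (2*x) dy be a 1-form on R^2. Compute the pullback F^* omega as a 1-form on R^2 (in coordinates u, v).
F^* omega = (9*v*(2*v - 1)) du + (30*u*v - 9*u + 48*v^2 - 18*v) dv

Using F^*(f dg) = (f ∘ F) d(g ∘ F), substitute each coordinate x_i by F_i(u, v) in f_i, and replace dx_i by d F_i = (∂F_i/∂u) du + (∂F_i/∂v) dv.
  For the x component: f_1(F) = 6*v - 3; d F_1 = (3*v) du + (3*u + 6*v) dv
  For the y component: f_2(F) = 6*v*(u + v); d F_2 = (0) du + (2) dv
Combining and collecting du, dv coefficients:
  coeff of du: 9*v*(2*v - 1)
  coeff of dv: 30*u*v - 9*u + 48*v^2 - 18*v
F^* omega = (9*v*(2*v - 1)) du + (30*u*v - 9*u + 48*v^2 - 18*v) dv.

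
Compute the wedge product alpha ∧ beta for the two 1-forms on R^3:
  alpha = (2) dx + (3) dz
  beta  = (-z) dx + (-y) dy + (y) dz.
alpha ∧ beta = (-2*y) dx ∧ dy + (2*y + 3*z) dx ∧ dz + (3*y) dy ∧ dz

Distribute the wedge, using dx_i ∧ dx_j = -dx_j ∧ dx_i and dx_i ∧ dx_i = 0. For each pair (i, j) with i < j, the coefficient of dx_i ∧ dx_j in alpha ∧ beta is (alpha_i * beta_j - alpha_j * beta_i). Collecting: alpha ∧ beta = (-2*y) dx ∧ dy + (2*y + 3*z) dx ∧ dz + (3*y) dy ∧ dz.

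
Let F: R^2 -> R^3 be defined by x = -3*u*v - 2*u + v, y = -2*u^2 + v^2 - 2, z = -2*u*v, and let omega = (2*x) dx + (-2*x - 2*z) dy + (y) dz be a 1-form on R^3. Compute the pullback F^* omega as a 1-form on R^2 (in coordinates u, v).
F^* omega = (-36*u^2*v - 16*u^2 + 18*u*v^2 + 32*u*v + 8*u - 2*v^3 - 6*v^2) du + (4*u^3 + 18*u^2*v + 12*u^2 + 18*u*v^2 - 4*u*v - 4*v^2 + 2*v) dv

Using F^*(f dg) = (f ∘ F) d(g ∘ F), substitute each coordinate x_i by F_i(u, v) in f_i, and replace dx_i by d F_i = (∂F_i/∂u) du + (∂F_i/∂v) dv.
  For the x component: f_1(F) = -6*u*v - 4*u + 2*v; d F_1 = (-3*v - 2) du + (1 - 3*u) dv
  For the y component: f_2(F) = 10*u*v + 4*u - 2*v; d F_2 = (-4*u) du + (2*v) dv
  For the z component: f_3(F) = -2*u^2 + v^2 - 2; d F_3 = (-2*v) du + (-2*u) dv
Combining and collecting du, dv coefficients:
  coeff of du: -36*u^2*v - 16*u^2 + 18*u*v^2 + 32*u*v + 8*u - 2*v^3 - 6*v^2
  coeff of dv: 4*u^3 + 18*u^2*v + 12*u^2 + 18*u*v^2 - 4*u*v - 4*v^2 + 2*v
F^* omega = (-36*u^2*v - 16*u^2 + 18*u*v^2 + 32*u*v + 8*u - 2*v^3 - 6*v^2) du + (4*u^3 + 18*u^2*v + 12*u^2 + 18*u*v^2 - 4*u*v - 4*v^2 + 2*v) dv.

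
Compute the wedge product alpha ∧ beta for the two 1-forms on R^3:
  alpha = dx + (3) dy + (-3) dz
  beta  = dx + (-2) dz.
alpha ∧ beta = (1) dx ∧ dz + (-3) dx ∧ dy + (-6) dy ∧ dz

Distribute the wedge, using dx_i ∧ dx_j = -dx_j ∧ dx_i and dx_i ∧ dx_i = 0. For each pair (i, j) with i < j, the coefficient of dx_i ∧ dx_j in alpha ∧ beta is (alpha_i * beta_j - alpha_j * beta_i). Collecting: alpha ∧ beta = (1) dx ∧ dz + (-3) dx ∧ dy + (-6) dy ∧ dz.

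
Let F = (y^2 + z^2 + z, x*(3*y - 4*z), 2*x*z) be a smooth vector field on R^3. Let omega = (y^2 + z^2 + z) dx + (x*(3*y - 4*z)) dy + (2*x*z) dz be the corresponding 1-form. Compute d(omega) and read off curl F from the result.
d(omega) = (4*x) dy ∧ dz + (1) dz ∧ dx + (y - 4*z) dx ∧ dy; curl F = (4*x, 1, y - 4*z)

d omega = sum_{i<j} (∂f_j/∂x_i - ∂f_i/∂x_j) dx_i ∧ dx_j. Under the identification (dy ∧ dz, dz ∧ dx, dx ∧ dy) ↔ (e_x, e_y, e_z), the coefficients are exactly the components of curl F. Compute:
  ∂R/∂y - ∂Q/∂z = (0) - (-4*x) = 4*x
  ∂P/∂z - ∂R/∂x = (2*z + 1) - (2*z) = 1
  ∂Q/∂x - ∂P/∂y = (3*y - 4*z) - (2*y) = y - 4*z.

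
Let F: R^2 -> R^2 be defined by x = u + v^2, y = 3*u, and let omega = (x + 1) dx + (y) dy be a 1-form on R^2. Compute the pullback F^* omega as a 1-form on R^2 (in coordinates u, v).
F^* omega = (10*u + v^2 + 1) du + (2*v*(u + v^2 + 1)) dv

Using F^*(f dg) = (f ∘ F) d(g ∘ F), substitute each coordinate x_i by F_i(u, v) in f_i, and replace dx_i by d F_i = (∂F_i/∂u) du + (∂F_i/∂v) dv.
  For the x component: f_1(F) = u + v^2 + 1; d F_1 = (1) du + (2*v) dv
  For the y component: f_2(F) = 3*u; d F_2 = (3) du + (0) dv
Combining and collecting du, dv coefficients:
  coeff of du: 10*u + v^2 + 1
  coeff of dv: 2*v*(u + v^2 + 1)
F^* omega = (10*u + v^2 + 1) du + (2*v*(u + v^2 + 1)) dv.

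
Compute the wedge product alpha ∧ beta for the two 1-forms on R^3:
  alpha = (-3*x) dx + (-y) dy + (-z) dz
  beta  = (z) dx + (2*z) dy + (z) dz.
alpha ∧ beta = (z*(-6*x + y)) dx ∧ dy + (z*(-3*x + z)) dx ∧ dz + (z*(-y + 2*z)) dy ∧ dz

Distribute the wedge, using dx_i ∧ dx_j = -dx_j ∧ dx_i and dx_i ∧ dx_i = 0. For each pair (i, j) with i < j, the coefficient of dx_i ∧ dx_j in alpha ∧ beta is (alpha_i * beta_j - alpha_j * beta_i). Collecting: alpha ∧ beta = (z*(-6*x + y)) dx ∧ dy + (z*(-3*x + z)) dx ∧ dz + (z*(-y + 2*z)) dy ∧ dz.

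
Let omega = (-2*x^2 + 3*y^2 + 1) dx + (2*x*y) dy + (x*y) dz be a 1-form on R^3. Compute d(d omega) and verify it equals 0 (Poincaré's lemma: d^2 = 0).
d(d omega) = 0

Step 1: d omega = sum_{i<j} (∂f_j/∂x_i - ∂f_i/∂x_j) dx_i ∧ dx_j:
  coeff of dx ∧ dy: -4*y
  coeff of dx ∧ dz: y
  coeff of dy ∧ dz: x
Step 2: Apply d again to each 2-form coefficient. The only possible 3-form in R^3 is dx ∧ dy ∧ dz, with coefficient
  ∂(coeff of dy∧dz)/∂x - ∂(coeff of dx∧dz)/∂y + ∂(coeff of dx∧dy)/∂z
  = ∂/∂x (x) - ∂/∂y (y) + ∂/∂z (-4*y).
Each of these terms simplifies to sums of mixed partials that cancel in pairs. The result is 0 (by equality of mixed partials for smooth functions — Schwarz / Clairaut).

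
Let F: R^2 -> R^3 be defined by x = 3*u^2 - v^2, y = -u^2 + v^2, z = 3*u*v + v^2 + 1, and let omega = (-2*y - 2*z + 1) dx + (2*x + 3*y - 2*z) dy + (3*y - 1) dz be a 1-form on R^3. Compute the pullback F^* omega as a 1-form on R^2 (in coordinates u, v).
F^* omega = (6*u^3 - 33*u^2*v - 22*u*v^2 - 2*u + 9*v^3 - 3*v) du + (-9*u^3 - 4*u^2*v + 9*u*v^2 - 3*u + 12*v^3 - 4*v) dv

Using F^*(f dg) = (f ∘ F) d(g ∘ F), substitute each coordinate x_i by F_i(u, v) in f_i, and replace dx_i by d F_i = (∂F_i/∂u) du + (∂F_i/∂v) dv.
  For the x component: f_1(F) = 2*u^2 - 6*u*v - 4*v^2 - 1; d F_1 = (6*u) du + (-2*v) dv
  For the y component: f_2(F) = 3*u^2 - 6*u*v - v^2 - 2; d F_2 = (-2*u) du + (2*v) dv
  For the z component: f_3(F) = -3*u^2 + 3*v^2 - 1; d F_3 = (3*v) du + (3*u + 2*v) dv
Combining and collecting du, dv coefficients:
  coeff of du: 6*u^3 - 33*u^2*v - 22*u*v^2 - 2*u + 9*v^3 - 3*v
  coeff of dv: -9*u^3 - 4*u^2*v + 9*u*v^2 - 3*u + 12*v^3 - 4*v
F^* omega = (6*u^3 - 33*u^2*v - 22*u*v^2 - 2*u + 9*v^3 - 3*v) du + (-9*u^3 - 4*u^2*v + 9*u*v^2 - 3*u + 12*v^3 - 4*v) dv.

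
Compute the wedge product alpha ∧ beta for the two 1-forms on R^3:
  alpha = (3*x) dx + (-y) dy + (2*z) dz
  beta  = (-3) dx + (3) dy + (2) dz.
alpha ∧ beta = (9*x - 3*y) dx ∧ dy + (6*x + 6*z) dx ∧ dz + (-2*y - 6*z) dy ∧ dz

Distribute the wedge, using dx_i ∧ dx_j = -dx_j ∧ dx_i and dx_i ∧ dx_i = 0. For each pair (i, j) with i < j, the coefficient of dx_i ∧ dx_j in alpha ∧ beta is (alpha_i * beta_j - alpha_j * beta_i). Collecting: alpha ∧ beta = (9*x - 3*y) dx ∧ dy + (6*x + 6*z) dx ∧ dz + (-2*y - 6*z) dy ∧ dz.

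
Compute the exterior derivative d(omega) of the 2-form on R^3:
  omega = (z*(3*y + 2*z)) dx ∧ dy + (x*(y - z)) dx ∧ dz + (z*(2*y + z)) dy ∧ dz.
d(omega) = (-x + 3*y + 4*z) dx ∧ dy ∧ dz

For a 2-form omega = sum_{i<j} g_{ij} dx_i ∧ dx_j, the exterior derivative is
  d(omega) = sum_{i<j} d(g_{ij}) ∧ dx_i ∧ dx_j = sum_{i<j, k} (∂g_{ij}/∂x_k) dx_k ∧ dx_i ∧ dx_j.
Expand each term, using dx_k ∧ dx_i ∧ dx_j = sgn(permutation) dx_{(a)} ∧ dx_{(b)} ∧ dx_{(c)} with (a < b < c) sorted:
  d(z*(3*y + 2*z)) includes (∂/∂z)(z*(3*y + 2*z)) dz = (3*y + 4*z) dz, which multiplied by dx ∧ dy gives (3*y + 4*z) dx ∧ dy ∧ dz
  d(x*(y - z)) includes (∂/∂y)(x*(y - z)) dy = (x) dy, which multiplied by dx ∧ dz gives (-x) dx ∧ dy ∧ dz
Collecting like 3-forms: d(omega) = (-x + 3*y + 4*z) dx ∧ dy ∧ dz.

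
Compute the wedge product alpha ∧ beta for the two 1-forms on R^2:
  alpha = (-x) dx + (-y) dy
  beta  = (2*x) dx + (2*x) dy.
alpha ∧ beta = (2*x*(-x + y)) dx ∧ dy

Distribute the wedge, using dx_i ∧ dx_j = -dx_j ∧ dx_i and dx_i ∧ dx_i = 0. For each pair (i, j) with i < j, the coefficient of dx_i ∧ dx_j in alpha ∧ beta is (alpha_i * beta_j - alpha_j * beta_i). Collecting: alpha ∧ beta = (2*x*(-x + y)) dx ∧ dy.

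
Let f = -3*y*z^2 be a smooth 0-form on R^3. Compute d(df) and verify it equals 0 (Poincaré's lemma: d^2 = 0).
d(df) = 0

Step 1: df = sum_i (∂f/∂x_i) dx_i = (0) dx + (-3*z^2) dy + (-6*y*z) dz.
Step 2: Apply d again. Using the 1-form formula, the coefficient of dx ∧ dy in d(df) is ∂^2 f/∂x ∂y - ∂^2 f/∂y ∂x = (0) - (0) = 0 (equality of mixed partials for smooth f).
Similarly for dx ∧ dz and dy ∧ dz — all coefficients vanish. So d(df) = 0.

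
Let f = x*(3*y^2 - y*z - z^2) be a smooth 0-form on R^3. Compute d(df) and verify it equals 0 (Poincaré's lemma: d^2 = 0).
d(df) = 0

Step 1: df = sum_i (∂f/∂x_i) dx_i = (3*y^2 - y*z - z^2) dx + (x*(6*y - z)) dy + (x*(-y - 2*z)) dz.
Step 2: Apply d again. Using the 1-form formula, the coefficient of dx ∧ dy in d(df) is ∂^2 f/∂x ∂y - ∂^2 f/∂y ∂x = (6*y - z) - (6*y - z) = 0 (equality of mixed partials for smooth f).
Similarly for dx ∧ dz and dy ∧ dz — all coefficients vanish. So d(df) = 0.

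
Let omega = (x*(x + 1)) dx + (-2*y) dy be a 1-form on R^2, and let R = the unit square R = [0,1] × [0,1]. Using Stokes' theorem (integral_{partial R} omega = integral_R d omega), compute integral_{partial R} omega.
integral_(partial R) omega = 0

Stokes: integral_partial_R omega = integral_R d omega with d omega = (∂Q/∂x - ∂P/∂y) dx ∧ dy.
  ∂Q/∂x = 0
  ∂P/∂y = 0
  integrand = ∂Q/∂x - ∂P/∂y = 0.
Integrating over R: integral_0^1 integral_0^1 (0) dx dy = 0.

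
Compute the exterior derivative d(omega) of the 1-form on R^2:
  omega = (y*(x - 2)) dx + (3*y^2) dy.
d(omega) = (2 - x) dx ∧ dy

For a 1-form omega = sum_i f_i dx_i, the exterior derivative is
  d(omega) = sum_{i < j} (∂f_j/∂x_i - ∂f_i/∂x_j) dx_i ∧ dx_j.
  coefficient of dx ∧ dy: ∂f_2/∂x - ∂f_1/∂y = ∂(3*y^2)/∂x - ∂(y*(x - 2))/∂y = 2 - x
Assembling: d(omega) = (2 - x) dx ∧ dy.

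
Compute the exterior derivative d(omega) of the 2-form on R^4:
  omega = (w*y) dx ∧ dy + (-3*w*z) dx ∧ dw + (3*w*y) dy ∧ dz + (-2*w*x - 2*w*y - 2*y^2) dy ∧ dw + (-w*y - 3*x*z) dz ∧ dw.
d(omega) = (-2*w + y) dx ∧ dy ∧ dw + (3*w - 3*z) dx ∧ dz ∧ dw + (-w + 3*y) dy ∧ dz ∧ dw

For a 2-form omega = sum_{i<j} g_{ij} dx_i ∧ dx_j, the exterior derivative is
  d(omega) = sum_{i<j} d(g_{ij}) ∧ dx_i ∧ dx_j = sum_{i<j, k} (∂g_{ij}/∂x_k) dx_k ∧ dx_i ∧ dx_j.
Expand each term, using dx_k ∧ dx_i ∧ dx_j = sgn(permutation) dx_{(a)} ∧ dx_{(b)} ∧ dx_{(c)} with (a < b < c) sorted:
  d(w*y) includes (∂/∂w)(w*y) dw = (y) dw, which multiplied by dx ∧ dy gives (y) dx ∧ dy ∧ dw
  d(-3*w*z) includes (∂/∂z)(-3*w*z) dz = (-3*w) dz, which multiplied by dx ∧ dw gives (3*w) dx ∧ dz ∧ dw
  d(3*w*y) includes (∂/∂w)(3*w*y) dw = (3*y) dw, which multiplied by dy ∧ dz gives (3*y) dy ∧ dz ∧ dw
  d(-2*w*x - 2*w*y - 2*y^2) includes (∂/∂x)(-2*w*x - 2*w*y - 2*y^2) dx = (-2*w) dx, which multiplied by dy ∧ dw gives (-2*w) dx ∧ dy ∧ dw
  d(-w*y - 3*x*z) includes (∂/∂x)(-w*y - 3*x*z) dx = (-3*z) dx, which multiplied by dz ∧ dw gives (-3*z) dx ∧ dz ∧ dw
  d(-w*y - 3*x*z) includes (∂/∂y)(-w*y - 3*x*z) dy = (-w) dy, which multiplied by dz ∧ dw gives (-w) dy ∧ dz ∧ dw
Collecting like 3-forms: d(omega) = (-2*w + y) dx ∧ dy ∧ dw + (3*w - 3*z) dx ∧ dz ∧ dw + (-w + 3*y) dy ∧ dz ∧ dw.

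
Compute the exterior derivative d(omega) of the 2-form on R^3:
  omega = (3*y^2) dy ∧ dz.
d(omega) = 0

For a 2-form omega = sum_{i<j} g_{ij} dx_i ∧ dx_j, the exterior derivative is
  d(omega) = sum_{i<j} d(g_{ij}) ∧ dx_i ∧ dx_j = sum_{i<j, k} (∂g_{ij}/∂x_k) dx_k ∧ dx_i ∧ dx_j.
Expand each term, using dx_k ∧ dx_i ∧ dx_j = sgn(permutation) dx_{(a)} ∧ dx_{(b)} ∧ dx_{(c)} with (a < b < c) sorted:

Collecting like 3-forms: d(omega) = 0.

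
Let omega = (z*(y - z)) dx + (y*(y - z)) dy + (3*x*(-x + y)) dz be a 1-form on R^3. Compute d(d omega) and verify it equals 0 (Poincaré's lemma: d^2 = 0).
d(d omega) = 0

Step 1: d omega = sum_{i<j} (∂f_j/∂x_i - ∂f_i/∂x_j) dx_i ∧ dx_j:
  coeff of dx ∧ dy: -z
  coeff of dx ∧ dz: -6*x + 2*y + 2*z
  coeff of dy ∧ dz: 3*x + y
Step 2: Apply d again to each 2-form coefficient. The only possible 3-form in R^3 is dx ∧ dy ∧ dz, with coefficient
  ∂(coeff of dy∧dz)/∂x - ∂(coeff of dx∧dz)/∂y + ∂(coeff of dx∧dy)/∂z
  = ∂/∂x (3*x + y) - ∂/∂y (-6*x + 2*y + 2*z) + ∂/∂z (-z).
Each of these terms simplifies to sums of mixed partials that cancel in pairs. The result is 0 (by equality of mixed partials for smooth functions — Schwarz / Clairaut).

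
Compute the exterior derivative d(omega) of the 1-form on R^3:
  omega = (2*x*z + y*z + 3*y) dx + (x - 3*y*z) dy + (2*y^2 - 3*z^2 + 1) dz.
d(omega) = (-z - 2) dx ∧ dy + (-2*x - y) dx ∧ dz + (7*y) dy ∧ dz

For a 1-form omega = sum_i f_i dx_i, the exterior derivative is
  d(omega) = sum_{i < j} (∂f_j/∂x_i - ∂f_i/∂x_j) dx_i ∧ dx_j.
  coefficient of dx ∧ dy: ∂f_2/∂x - ∂f_1/∂y = ∂(x - 3*y*z)/∂x - ∂(2*x*z + y*z + 3*y)/∂y = -z - 2
  coefficient of dx ∧ dz: ∂f_3/∂x - ∂f_1/∂z = ∂(2*y^2 - 3*z^2 + 1)/∂x - ∂(2*x*z + y*z + 3*y)/∂z = -2*x - y
  coefficient of dy ∧ dz: ∂f_3/∂y - ∂f_2/∂z = ∂(2*y^2 - 3*z^2 + 1)/∂y - ∂(x - 3*y*z)/∂z = 7*y
Assembling: d(omega) = (-z - 2) dx ∧ dy + (-2*x - y) dx ∧ dz + (7*y) dy ∧ dz.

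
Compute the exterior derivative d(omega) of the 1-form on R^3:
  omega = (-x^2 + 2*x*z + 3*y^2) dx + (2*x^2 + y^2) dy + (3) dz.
d(omega) = (4*x - 6*y) dx ∧ dy + (-2*x) dx ∧ dz

For a 1-form omega = sum_i f_i dx_i, the exterior derivative is
  d(omega) = sum_{i < j} (∂f_j/∂x_i - ∂f_i/∂x_j) dx_i ∧ dx_j.
  coefficient of dx ∧ dy: ∂f_2/∂x - ∂f_1/∂y = ∂(2*x^2 + y^2)/∂x - ∂(-x^2 + 2*x*z + 3*y^2)/∂y = 4*x - 6*y
  coefficient of dx ∧ dz: ∂f_3/∂x - ∂f_1/∂z = ∂(3)/∂x - ∂(-x^2 + 2*x*z + 3*y^2)/∂z = -2*x
Assembling: d(omega) = (4*x - 6*y) dx ∧ dy + (-2*x) dx ∧ dz.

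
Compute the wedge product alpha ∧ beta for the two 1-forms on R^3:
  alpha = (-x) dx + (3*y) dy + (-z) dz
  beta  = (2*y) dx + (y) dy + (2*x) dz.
alpha ∧ beta = (-y*(x + 6*y)) dx ∧ dy + (-2*x^2 + 2*y*z) dx ∧ dz + (y*(6*x + z)) dy ∧ dz

Distribute the wedge, using dx_i ∧ dx_j = -dx_j ∧ dx_i and dx_i ∧ dx_i = 0. For each pair (i, j) with i < j, the coefficient of dx_i ∧ dx_j in alpha ∧ beta is (alpha_i * beta_j - alpha_j * beta_i). Collecting: alpha ∧ beta = (-y*(x + 6*y)) dx ∧ dy + (-2*x^2 + 2*y*z) dx ∧ dz + (y*(6*x + z)) dy ∧ dz.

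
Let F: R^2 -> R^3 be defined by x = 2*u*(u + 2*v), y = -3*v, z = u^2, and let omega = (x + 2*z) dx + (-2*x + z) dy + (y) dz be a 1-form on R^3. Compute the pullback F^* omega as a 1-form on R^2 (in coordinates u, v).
F^* omega = (2*u*(8*u^2 + 16*u*v + 8*v^2 - 3*v)) du + (u*(16*u^2 + 16*u*v + 9*u + 24*v)) dv

Using F^*(f dg) = (f ∘ F) d(g ∘ F), substitute each coordinate x_i by F_i(u, v) in f_i, and replace dx_i by d F_i = (∂F_i/∂u) du + (∂F_i/∂v) dv.
  For the x component: f_1(F) = 4*u*(u + v); d F_1 = (4*u + 4*v) du + (4*u) dv
  For the y component: f_2(F) = u*(-3*u - 8*v); d F_2 = (0) du + (-3) dv
  For the z component: f_3(F) = -3*v; d F_3 = (2*u) du + (0) dv
Combining and collecting du, dv coefficients:
  coeff of du: 2*u*(8*u^2 + 16*u*v + 8*v^2 - 3*v)
  coeff of dv: u*(16*u^2 + 16*u*v + 9*u + 24*v)
F^* omega = (2*u*(8*u^2 + 16*u*v + 8*v^2 - 3*v)) du + (u*(16*u^2 + 16*u*v + 9*u + 24*v)) dv.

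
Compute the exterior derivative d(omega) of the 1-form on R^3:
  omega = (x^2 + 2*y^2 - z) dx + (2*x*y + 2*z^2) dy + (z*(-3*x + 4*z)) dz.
d(omega) = (-2*y) dx ∧ dy + (1 - 3*z) dx ∧ dz + (-4*z) dy ∧ dz

For a 1-form omega = sum_i f_i dx_i, the exterior derivative is
  d(omega) = sum_{i < j} (∂f_j/∂x_i - ∂f_i/∂x_j) dx_i ∧ dx_j.
  coefficient of dx ∧ dy: ∂f_2/∂x - ∂f_1/∂y = ∂(2*x*y + 2*z^2)/∂x - ∂(x^2 + 2*y^2 - z)/∂y = -2*y
  coefficient of dx ∧ dz: ∂f_3/∂x - ∂f_1/∂z = ∂(z*(-3*x + 4*z))/∂x - ∂(x^2 + 2*y^2 - z)/∂z = 1 - 3*z
  coefficient of dy ∧ dz: ∂f_3/∂y - ∂f_2/∂z = ∂(z*(-3*x + 4*z))/∂y - ∂(2*x*y + 2*z^2)/∂z = -4*z
Assembling: d(omega) = (-2*y) dx ∧ dy + (1 - 3*z) dx ∧ dz + (-4*z) dy ∧ dz.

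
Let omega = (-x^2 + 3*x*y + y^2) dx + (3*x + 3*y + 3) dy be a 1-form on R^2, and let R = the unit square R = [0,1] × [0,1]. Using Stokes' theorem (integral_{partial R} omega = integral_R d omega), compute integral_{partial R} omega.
integral_(partial R) omega = 1/2

Stokes: integral_partial_R omega = integral_R d omega with d omega = (∂Q/∂x - ∂P/∂y) dx ∧ dy.
  ∂Q/∂x = 3
  ∂P/∂y = 3*x + 2*y
  integrand = ∂Q/∂x - ∂P/∂y = -3*x - 2*y + 3.
Integrating over R: integral_0^1 integral_0^1 (-3*x - 2*y + 3) dx dy = 1/2.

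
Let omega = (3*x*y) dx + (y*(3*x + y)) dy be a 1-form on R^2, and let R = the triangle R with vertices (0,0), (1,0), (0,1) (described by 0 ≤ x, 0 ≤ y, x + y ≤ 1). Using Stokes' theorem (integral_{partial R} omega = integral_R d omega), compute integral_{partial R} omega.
integral_(partial R) omega = 0

Stokes: integral_partial_R omega = integral_R d omega with d omega = (∂Q/∂x - ∂P/∂y) dx ∧ dy.
  ∂Q/∂x = 3*y
  ∂P/∂y = 3*x
  integrand = ∂Q/∂x - ∂P/∂y = -3*x + 3*y.
Integrating over R: integral_0^1 integral_0^{1-x} (-3*x + 3*y) dy dx = 0.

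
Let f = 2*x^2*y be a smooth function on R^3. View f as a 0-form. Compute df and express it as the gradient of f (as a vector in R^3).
df = (4*x*y) dx + (2*x^2) dy + (0) dz; grad f = (4*x*y, 2*x^2, 0)

For a 0-form f, d f = (∂f/∂x) dx + (∂f/∂y) dy + (∂f/∂z) dz. The components of the vector representation are exactly the entries of grad f in Cartesian coordinates:
  ∂f/∂x = 4*x*y
  ∂f/∂y = 2*x^2
  ∂f/∂z = 0.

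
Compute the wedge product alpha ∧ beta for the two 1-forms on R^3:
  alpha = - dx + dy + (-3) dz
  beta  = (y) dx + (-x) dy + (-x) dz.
alpha ∧ beta = (x - y) dx ∧ dy + (x + 3*y) dx ∧ dz + (-4*x) dy ∧ dz

Distribute the wedge, using dx_i ∧ dx_j = -dx_j ∧ dx_i and dx_i ∧ dx_i = 0. For each pair (i, j) with i < j, the coefficient of dx_i ∧ dx_j in alpha ∧ beta is (alpha_i * beta_j - alpha_j * beta_i). Collecting: alpha ∧ beta = (x - y) dx ∧ dy + (x + 3*y) dx ∧ dz + (-4*x) dy ∧ dz.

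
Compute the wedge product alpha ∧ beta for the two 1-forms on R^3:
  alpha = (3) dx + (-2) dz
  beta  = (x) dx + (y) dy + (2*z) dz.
alpha ∧ beta = (3*y) dx ∧ dy + (2*x + 6*z) dx ∧ dz + (2*y) dy ∧ dz

Distribute the wedge, using dx_i ∧ dx_j = -dx_j ∧ dx_i and dx_i ∧ dx_i = 0. For each pair (i, j) with i < j, the coefficient of dx_i ∧ dx_j in alpha ∧ beta is (alpha_i * beta_j - alpha_j * beta_i). Collecting: alpha ∧ beta = (3*y) dx ∧ dy + (2*x + 6*z) dx ∧ dz + (2*y) dy ∧ dz.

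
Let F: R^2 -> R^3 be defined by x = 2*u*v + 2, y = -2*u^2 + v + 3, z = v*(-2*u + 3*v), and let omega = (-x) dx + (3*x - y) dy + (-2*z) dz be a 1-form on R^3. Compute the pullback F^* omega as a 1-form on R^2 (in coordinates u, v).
F^* omega = (-8*u^3 - 24*u^2*v - 12*u*v^2 + 4*u*v - 12*u + 12*v^3 - 4*v) du + (-12*u^2*v + 2*u^2 + 36*u*v^2 + 6*u*v - 4*u - 36*v^3 - v + 3) dv

Using F^*(f dg) = (f ∘ F) d(g ∘ F), substitute each coordinate x_i by F_i(u, v) in f_i, and replace dx_i by d F_i = (∂F_i/∂u) du + (∂F_i/∂v) dv.
  For the x component: f_1(F) = -2*u*v - 2; d F_1 = (2*v) du + (2*u) dv
  For the y component: f_2(F) = 2*u^2 + 6*u*v - v + 3; d F_2 = (-4*u) du + (1) dv
  For the z component: f_3(F) = 2*v*(2*u - 3*v); d F_3 = (-2*v) du + (-2*u + 6*v) dv
Combining and collecting du, dv coefficients:
  coeff of du: -8*u^3 - 24*u^2*v - 12*u*v^2 + 4*u*v - 12*u + 12*v^3 - 4*v
  coeff of dv: -12*u^2*v + 2*u^2 + 36*u*v^2 + 6*u*v - 4*u - 36*v^3 - v + 3
F^* omega = (-8*u^3 - 24*u^2*v - 12*u*v^2 + 4*u*v - 12*u + 12*v^3 - 4*v) du + (-12*u^2*v + 2*u^2 + 36*u*v^2 + 6*u*v - 4*u - 36*v^3 - v + 3) dv.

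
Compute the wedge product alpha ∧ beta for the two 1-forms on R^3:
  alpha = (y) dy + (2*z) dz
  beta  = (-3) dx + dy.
alpha ∧ beta = (3*y) dx ∧ dy + (6*z) dx ∧ dz + (-2*z) dy ∧ dz

Distribute the wedge, using dx_i ∧ dx_j = -dx_j ∧ dx_i and dx_i ∧ dx_i = 0. For each pair (i, j) with i < j, the coefficient of dx_i ∧ dx_j in alpha ∧ beta is (alpha_i * beta_j - alpha_j * beta_i). Collecting: alpha ∧ beta = (3*y) dx ∧ dy + (6*z) dx ∧ dz + (-2*z) dy ∧ dz.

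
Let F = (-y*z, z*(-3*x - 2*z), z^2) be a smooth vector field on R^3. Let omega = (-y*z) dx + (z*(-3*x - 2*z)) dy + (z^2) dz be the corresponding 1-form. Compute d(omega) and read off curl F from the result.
d(omega) = (3*x + 4*z) dy ∧ dz + (-y) dz ∧ dx + (-2*z) dx ∧ dy; curl F = (3*x + 4*z, -y, -2*z)

d omega = sum_{i<j} (∂f_j/∂x_i - ∂f_i/∂x_j) dx_i ∧ dx_j. Under the identification (dy ∧ dz, dz ∧ dx, dx ∧ dy) ↔ (e_x, e_y, e_z), the coefficients are exactly the components of curl F. Compute:
  ∂R/∂y - ∂Q/∂z = (0) - (-3*x - 4*z) = 3*x + 4*z
  ∂P/∂z - ∂R/∂x = (-y) - (0) = -y
  ∂Q/∂x - ∂P/∂y = (-3*z) - (-z) = -2*z.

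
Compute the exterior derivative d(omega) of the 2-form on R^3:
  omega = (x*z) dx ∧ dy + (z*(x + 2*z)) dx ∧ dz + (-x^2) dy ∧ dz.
d(omega) = (-x) dx ∧ dy ∧ dz

For a 2-form omega = sum_{i<j} g_{ij} dx_i ∧ dx_j, the exterior derivative is
  d(omega) = sum_{i<j} d(g_{ij}) ∧ dx_i ∧ dx_j = sum_{i<j, k} (∂g_{ij}/∂x_k) dx_k ∧ dx_i ∧ dx_j.
Expand each term, using dx_k ∧ dx_i ∧ dx_j = sgn(permutation) dx_{(a)} ∧ dx_{(b)} ∧ dx_{(c)} with (a < b < c) sorted:
  d(x*z) includes (∂/∂z)(x*z) dz = (x) dz, which multiplied by dx ∧ dy gives (x) dx ∧ dy ∧ dz
  d(-x^2) includes (∂/∂x)(-x^2) dx = (-2*x) dx, which multiplied by dy ∧ dz gives (-2*x) dx ∧ dy ∧ dz
Collecting like 3-forms: d(omega) = (-x) dx ∧ dy ∧ dz.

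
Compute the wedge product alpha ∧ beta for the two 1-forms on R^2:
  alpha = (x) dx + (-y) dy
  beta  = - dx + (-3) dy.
alpha ∧ beta = (-3*x - y) dx ∧ dy

Distribute the wedge, using dx_i ∧ dx_j = -dx_j ∧ dx_i and dx_i ∧ dx_i = 0. For each pair (i, j) with i < j, the coefficient of dx_i ∧ dx_j in alpha ∧ beta is (alpha_i * beta_j - alpha_j * beta_i). Collecting: alpha ∧ beta = (-3*x - y) dx ∧ dy.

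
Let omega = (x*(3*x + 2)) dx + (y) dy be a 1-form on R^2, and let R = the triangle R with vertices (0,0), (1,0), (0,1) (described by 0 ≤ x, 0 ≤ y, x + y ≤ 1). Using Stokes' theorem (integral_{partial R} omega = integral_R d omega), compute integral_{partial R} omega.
integral_(partial R) omega = 0

Stokes: integral_partial_R omega = integral_R d omega with d omega = (∂Q/∂x - ∂P/∂y) dx ∧ dy.
  ∂Q/∂x = 0
  ∂P/∂y = 0
  integrand = ∂Q/∂x - ∂P/∂y = 0.
Integrating over R: integral_0^1 integral_0^{1-x} (0) dy dx = 0.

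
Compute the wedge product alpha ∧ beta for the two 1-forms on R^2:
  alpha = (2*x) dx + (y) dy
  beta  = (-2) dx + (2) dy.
alpha ∧ beta = (4*x + 2*y) dx ∧ dy

Distribute the wedge, using dx_i ∧ dx_j = -dx_j ∧ dx_i and dx_i ∧ dx_i = 0. For each pair (i, j) with i < j, the coefficient of dx_i ∧ dx_j in alpha ∧ beta is (alpha_i * beta_j - alpha_j * beta_i). Collecting: alpha ∧ beta = (4*x + 2*y) dx ∧ dy.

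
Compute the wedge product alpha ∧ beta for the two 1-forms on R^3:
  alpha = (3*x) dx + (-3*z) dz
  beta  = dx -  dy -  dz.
alpha ∧ beta = (-3*x) dx ∧ dy + (-3*x + 3*z) dx ∧ dz + (-3*z) dy ∧ dz

Distribute the wedge, using dx_i ∧ dx_j = -dx_j ∧ dx_i and dx_i ∧ dx_i = 0. For each pair (i, j) with i < j, the coefficient of dx_i ∧ dx_j in alpha ∧ beta is (alpha_i * beta_j - alpha_j * beta_i). Collecting: alpha ∧ beta = (-3*x) dx ∧ dy + (-3*x + 3*z) dx ∧ dz + (-3*z) dy ∧ dz.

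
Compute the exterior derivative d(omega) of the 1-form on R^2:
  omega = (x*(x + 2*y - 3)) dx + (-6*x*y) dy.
d(omega) = (-2*x - 6*y) dx ∧ dy

For a 1-form omega = sum_i f_i dx_i, the exterior derivative is
  d(omega) = sum_{i < j} (∂f_j/∂x_i - ∂f_i/∂x_j) dx_i ∧ dx_j.
  coefficient of dx ∧ dy: ∂f_2/∂x - ∂f_1/∂y = ∂(-6*x*y)/∂x - ∂(x*(x + 2*y - 3))/∂y = -2*x - 6*y
Assembling: d(omega) = (-2*x - 6*y) dx ∧ dy.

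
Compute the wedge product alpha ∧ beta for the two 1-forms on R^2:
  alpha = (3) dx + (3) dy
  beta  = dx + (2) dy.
alpha ∧ beta = (3) dx ∧ dy

Distribute the wedge, using dx_i ∧ dx_j = -dx_j ∧ dx_i and dx_i ∧ dx_i = 0. For each pair (i, j) with i < j, the coefficient of dx_i ∧ dx_j in alpha ∧ beta is (alpha_i * beta_j - alpha_j * beta_i). Collecting: alpha ∧ beta = (3) dx ∧ dy.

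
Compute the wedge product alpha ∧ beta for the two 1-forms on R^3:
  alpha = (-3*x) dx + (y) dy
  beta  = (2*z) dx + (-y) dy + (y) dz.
alpha ∧ beta = (y*(3*x - 2*z)) dx ∧ dy + (-3*x*y) dx ∧ dz + (y^2) dy ∧ dz

Distribute the wedge, using dx_i ∧ dx_j = -dx_j ∧ dx_i and dx_i ∧ dx_i = 0. For each pair (i, j) with i < j, the coefficient of dx_i ∧ dx_j in alpha ∧ beta is (alpha_i * beta_j - alpha_j * beta_i). Collecting: alpha ∧ beta = (y*(3*x - 2*z)) dx ∧ dy + (-3*x*y) dx ∧ dz + (y^2) dy ∧ dz.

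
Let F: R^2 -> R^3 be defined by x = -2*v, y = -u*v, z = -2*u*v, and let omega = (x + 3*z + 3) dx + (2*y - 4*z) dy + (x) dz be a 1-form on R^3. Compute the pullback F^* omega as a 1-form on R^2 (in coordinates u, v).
F^* omega = (v^2*(4 - 6*u)) du + (-6*u^2*v + 16*u*v + 4*v - 6) dv

Using F^*(f dg) = (f ∘ F) d(g ∘ F), substitute each coordinate x_i by F_i(u, v) in f_i, and replace dx_i by d F_i = (∂F_i/∂u) du + (∂F_i/∂v) dv.
  For the x component: f_1(F) = -6*u*v - 2*v + 3; d F_1 = (0) du + (-2) dv
  For the y component: f_2(F) = 6*u*v; d F_2 = (-v) du + (-u) dv
  For the z component: f_3(F) = -2*v; d F_3 = (-2*v) du + (-2*u) dv
Combining and collecting du, dv coefficients:
  coeff of du: v^2*(4 - 6*u)
  coeff of dv: -6*u^2*v + 16*u*v + 4*v - 6
F^* omega = (v^2*(4 - 6*u)) du + (-6*u^2*v + 16*u*v + 4*v - 6) dv.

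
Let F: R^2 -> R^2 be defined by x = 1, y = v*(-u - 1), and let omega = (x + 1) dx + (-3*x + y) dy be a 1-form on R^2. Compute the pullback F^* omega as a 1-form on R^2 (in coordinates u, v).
F^* omega = (v*(u*v + v + 3)) du + (u^2*v + 2*u*v + 3*u + v + 3) dv

Using F^*(f dg) = (f ∘ F) d(g ∘ F), substitute each coordinate x_i by F_i(u, v) in f_i, and replace dx_i by d F_i = (∂F_i/∂u) du + (∂F_i/∂v) dv.
  For the x component: f_1(F) = 2; d F_1 = (0) du + (0) dv
  For the y component: f_2(F) = -u*v - v - 3; d F_2 = (-v) du + (-u - 1) dv
Combining and collecting du, dv coefficients:
  coeff of du: v*(u*v + v + 3)
  coeff of dv: u^2*v + 2*u*v + 3*u + v + 3
F^* omega = (v*(u*v + v + 3)) du + (u^2*v + 2*u*v + 3*u + v + 3) dv.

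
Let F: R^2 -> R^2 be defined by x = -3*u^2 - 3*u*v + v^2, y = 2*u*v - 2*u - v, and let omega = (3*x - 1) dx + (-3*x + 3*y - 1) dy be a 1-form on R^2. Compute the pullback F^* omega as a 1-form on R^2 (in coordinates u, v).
F^* omega = (54*u^3 + 99*u^2*v - 18*u^2 + 39*u*v^2 - 42*u*v + 18*u - 15*v^3 + 7*v + 2) du + (45*u^3 + 39*u^2*v - 21*u^2 - 33*u*v^2 - 21*u*v + 7*u + 6*v^3 + 3*v^2 + v + 1) dv

Using F^*(f dg) = (f ∘ F) d(g ∘ F), substitute each coordinate x_i by F_i(u, v) in f_i, and replace dx_i by d F_i = (∂F_i/∂u) du + (∂F_i/∂v) dv.
  For the x component: f_1(F) = -9*u^2 - 9*u*v + 3*v^2 - 1; d F_1 = (-6*u - 3*v) du + (-3*u + 2*v) dv
  For the y component: f_2(F) = 9*u^2 + 15*u*v - 6*u - 3*v^2 - 3*v - 1; d F_2 = (2*v - 2) du + (2*u - 1) dv
Combining and collecting du, dv coefficients:
  coeff of du: 54*u^3 + 99*u^2*v - 18*u^2 + 39*u*v^2 - 42*u*v + 18*u - 15*v^3 + 7*v + 2
  coeff of dv: 45*u^3 + 39*u^2*v - 21*u^2 - 33*u*v^2 - 21*u*v + 7*u + 6*v^3 + 3*v^2 + v + 1
F^* omega = (54*u^3 + 99*u^2*v - 18*u^2 + 39*u*v^2 - 42*u*v + 18*u - 15*v^3 + 7*v + 2) du + (45*u^3 + 39*u^2*v - 21*u^2 - 33*u*v^2 - 21*u*v + 7*u + 6*v^3 + 3*v^2 + v + 1) dv.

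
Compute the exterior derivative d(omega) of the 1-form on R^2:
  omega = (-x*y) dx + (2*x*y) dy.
d(omega) = (x + 2*y) dx ∧ dy

For a 1-form omega = sum_i f_i dx_i, the exterior derivative is
  d(omega) = sum_{i < j} (∂f_j/∂x_i - ∂f_i/∂x_j) dx_i ∧ dx_j.
  coefficient of dx ∧ dy: ∂f_2/∂x - ∂f_1/∂y = ∂(2*x*y)/∂x - ∂(-x*y)/∂y = x + 2*y
Assembling: d(omega) = (x + 2*y) dx ∧ dy.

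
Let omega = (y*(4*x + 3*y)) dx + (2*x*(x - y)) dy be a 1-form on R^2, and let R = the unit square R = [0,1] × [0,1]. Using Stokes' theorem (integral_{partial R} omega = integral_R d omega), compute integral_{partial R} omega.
integral_(partial R) omega = -4

Stokes: integral_partial_R omega = integral_R d omega with d omega = (∂Q/∂x - ∂P/∂y) dx ∧ dy.
  ∂Q/∂x = 4*x - 2*y
  ∂P/∂y = 4*x + 6*y
  integrand = ∂Q/∂x - ∂P/∂y = -8*y.
Integrating over R: integral_0^1 integral_0^1 (-8*y) dx dy = -4.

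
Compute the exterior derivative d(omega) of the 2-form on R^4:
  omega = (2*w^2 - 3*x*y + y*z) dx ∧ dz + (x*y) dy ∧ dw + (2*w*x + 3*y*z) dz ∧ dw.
d(omega) = (3*x - z) dx ∧ dy ∧ dz + (6*w) dx ∧ dz ∧ dw + (y) dx ∧ dy ∧ dw + (3*z) dy ∧ dz ∧ dw

For a 2-form omega = sum_{i<j} g_{ij} dx_i ∧ dx_j, the exterior derivative is
  d(omega) = sum_{i<j} d(g_{ij}) ∧ dx_i ∧ dx_j = sum_{i<j, k} (∂g_{ij}/∂x_k) dx_k ∧ dx_i ∧ dx_j.
Expand each term, using dx_k ∧ dx_i ∧ dx_j = sgn(permutation) dx_{(a)} ∧ dx_{(b)} ∧ dx_{(c)} with (a < b < c) sorted:
  d(2*w^2 - 3*x*y + y*z) includes (∂/∂y)(2*w^2 - 3*x*y + y*z) dy = (-3*x + z) dy, which multiplied by dx ∧ dz gives (3*x - z) dx ∧ dy ∧ dz
  d(2*w^2 - 3*x*y + y*z) includes (∂/∂w)(2*w^2 - 3*x*y + y*z) dw = (4*w) dw, which multiplied by dx ∧ dz gives (4*w) dx ∧ dz ∧ dw
  d(x*y) includes (∂/∂x)(x*y) dx = (y) dx, which multiplied by dy ∧ dw gives (y) dx ∧ dy ∧ dw
  d(2*w*x + 3*y*z) includes (∂/∂x)(2*w*x + 3*y*z) dx = (2*w) dx, which multiplied by dz ∧ dw gives (2*w) dx ∧ dz ∧ dw
  d(2*w*x + 3*y*z) includes (∂/∂y)(2*w*x + 3*y*z) dy = (3*z) dy, which multiplied by dz ∧ dw gives (3*z) dy ∧ dz ∧ dw
Collecting like 3-forms: d(omega) = (3*x - z) dx ∧ dy ∧ dz + (6*w) dx ∧ dz ∧ dw + (y) dx ∧ dy ∧ dw + (3*z) dy ∧ dz ∧ dw.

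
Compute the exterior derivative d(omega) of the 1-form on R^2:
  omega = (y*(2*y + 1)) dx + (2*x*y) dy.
d(omega) = (-2*y - 1) dx ∧ dy

For a 1-form omega = sum_i f_i dx_i, the exterior derivative is
  d(omega) = sum_{i < j} (∂f_j/∂x_i - ∂f_i/∂x_j) dx_i ∧ dx_j.
  coefficient of dx ∧ dy: ∂f_2/∂x - ∂f_1/∂y = ∂(2*x*y)/∂x - ∂(y*(2*y + 1))/∂y = -2*y - 1
Assembling: d(omega) = (-2*y - 1) dx ∧ dy.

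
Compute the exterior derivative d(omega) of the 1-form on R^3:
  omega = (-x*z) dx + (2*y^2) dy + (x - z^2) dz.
d(omega) = (x + 1) dx ∧ dz

For a 1-form omega = sum_i f_i dx_i, the exterior derivative is
  d(omega) = sum_{i < j} (∂f_j/∂x_i - ∂f_i/∂x_j) dx_i ∧ dx_j.
  coefficient of dx ∧ dz: ∂f_3/∂x - ∂f_1/∂z = ∂(x - z^2)/∂x - ∂(-x*z)/∂z = x + 1
Assembling: d(omega) = (x + 1) dx ∧ dz.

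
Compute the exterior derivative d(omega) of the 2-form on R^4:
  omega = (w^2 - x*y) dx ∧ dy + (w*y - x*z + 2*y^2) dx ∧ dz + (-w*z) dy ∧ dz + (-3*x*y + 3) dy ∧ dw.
d(omega) = (2*w - 3*y) dx ∧ dy ∧ dw + (-w - 4*y) dx ∧ dy ∧ dz + (y) dx ∧ dz ∧ dw + (-z) dy ∧ dz ∧ dw

For a 2-form omega = sum_{i<j} g_{ij} dx_i ∧ dx_j, the exterior derivative is
  d(omega) = sum_{i<j} d(g_{ij}) ∧ dx_i ∧ dx_j = sum_{i<j, k} (∂g_{ij}/∂x_k) dx_k ∧ dx_i ∧ dx_j.
Expand each term, using dx_k ∧ dx_i ∧ dx_j = sgn(permutation) dx_{(a)} ∧ dx_{(b)} ∧ dx_{(c)} with (a < b < c) sorted:
  d(w^2 - x*y) includes (∂/∂w)(w^2 - x*y) dw = (2*w) dw, which multiplied by dx ∧ dy gives (2*w) dx ∧ dy ∧ dw
  d(w*y - x*z + 2*y^2) includes (∂/∂y)(w*y - x*z + 2*y^2) dy = (w + 4*y) dy, which multiplied by dx ∧ dz gives (-w - 4*y) dx ∧ dy ∧ dz
  d(w*y - x*z + 2*y^2) includes (∂/∂w)(w*y - x*z + 2*y^2) dw = (y) dw, which multiplied by dx ∧ dz gives (y) dx ∧ dz ∧ dw
  d(-w*z) includes (∂/∂w)(-w*z) dw = (-z) dw, which multiplied by dy ∧ dz gives (-z) dy ∧ dz ∧ dw
  d(-3*x*y + 3) includes (∂/∂x)(-3*x*y + 3) dx = (-3*y) dx, which multiplied by dy ∧ dw gives (-3*y) dx ∧ dy ∧ dw
Collecting like 3-forms: d(omega) = (2*w - 3*y) dx ∧ dy ∧ dw + (-w - 4*y) dx ∧ dy ∧ dz + (y) dx ∧ dz ∧ dw + (-z) dy ∧ dz ∧ dw.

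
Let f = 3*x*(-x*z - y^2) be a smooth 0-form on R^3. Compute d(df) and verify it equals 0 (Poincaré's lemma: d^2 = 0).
d(df) = 0

Step 1: df = sum_i (∂f/∂x_i) dx_i = (-6*x*z - 3*y^2) dx + (-6*x*y) dy + (-3*x^2) dz.
Step 2: Apply d again. Using the 1-form formula, the coefficient of dx ∧ dy in d(df) is ∂^2 f/∂x ∂y - ∂^2 f/∂y ∂x = (-6*y) - (-6*y) = 0 (equality of mixed partials for smooth f).
Similarly for dx ∧ dz and dy ∧ dz — all coefficients vanish. So d(df) = 0.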